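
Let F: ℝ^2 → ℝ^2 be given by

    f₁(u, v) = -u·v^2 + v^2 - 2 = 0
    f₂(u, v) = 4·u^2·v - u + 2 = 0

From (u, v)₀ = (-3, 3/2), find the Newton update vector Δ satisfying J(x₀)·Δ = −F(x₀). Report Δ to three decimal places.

At (-3, 3/2): F = (7.000, 59.000).
Jacobian J = [[-v^2, -2·u·v + 2·v], [8·u·v - 1, 4·u^2]].
At the point, J = [[-2.250, 12.000], [-37.000, 36.000]] (det J = 363.000).
Solving J·Δ = −F gives Δ = (1.256, -0.348).

(1.256, -0.348)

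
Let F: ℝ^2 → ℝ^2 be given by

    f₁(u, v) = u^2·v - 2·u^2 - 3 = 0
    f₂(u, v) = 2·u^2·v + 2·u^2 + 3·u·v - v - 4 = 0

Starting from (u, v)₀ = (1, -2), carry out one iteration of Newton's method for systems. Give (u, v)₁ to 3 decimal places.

(0.182, -1.545)

At (1, -2): F = (-7.000, -10.000).
Jacobian J = [[2·u·v - 4·u, u^2], [4·u·v + 4·u + 3·v, 2·u^2 + 3·u - 1]].
At the point, J = [[-8.000, 1.000], [-10.000, 4.000]] (det J = -22.000).
Solving J·Δ = −F gives Δ = (-0.818, 0.455).
Then the next iterate is (u, v)₁ = (0.182, -1.545).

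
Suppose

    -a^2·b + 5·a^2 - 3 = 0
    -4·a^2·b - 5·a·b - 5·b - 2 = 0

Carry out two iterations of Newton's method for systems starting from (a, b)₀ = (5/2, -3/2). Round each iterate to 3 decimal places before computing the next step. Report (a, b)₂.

(0.955, -0.482)

At (5/2, -3/2): F = (37.625, 61.750).
Jacobian J = [[-2·a·b + 10·a, -a^2], [-8·a·b - 5·b, -4·a^2 - 5·a - 5]].
At the point, J = [[32.500, -6.250], [37.500, -42.500]] (det J = -1146.875).
Solving J·Δ = −F gives Δ = (-1.058, 0.520).
Then the next iterate is (a, b)₁ = (1.442, -0.980).
Round to (1.442, -0.980) and repeat: F = (9.43460, 18.11691), J = [[17.24632, -2.07936], [16.20528, -20.52746]].
Δ = (-0.487, 0.498), so (a, b)₂ = (0.955, -0.482).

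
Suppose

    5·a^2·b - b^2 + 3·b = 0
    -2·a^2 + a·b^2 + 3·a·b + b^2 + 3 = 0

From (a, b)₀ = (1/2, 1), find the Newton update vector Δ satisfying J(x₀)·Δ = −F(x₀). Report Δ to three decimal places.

(-0.125, -1.167)

At (1/2, 1): F = (3.250, 5.500).
Jacobian J = [[10·a·b, 5·a^2 - 2·b + 3], [-4·a + b^2 + 3·b, 2·a·b + 3·a + 2·b]].
At the point, J = [[5.000, 2.250], [2.000, 4.500]] (det J = 18.000).
Solving J·Δ = −F gives Δ = (-0.125, -1.167).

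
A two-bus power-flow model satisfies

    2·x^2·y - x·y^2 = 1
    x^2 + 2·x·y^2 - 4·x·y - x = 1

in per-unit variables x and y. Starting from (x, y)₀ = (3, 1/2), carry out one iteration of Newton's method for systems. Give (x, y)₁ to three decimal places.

At (3, 1/2): F = (7.250, 0.500).
Jacobian J = [[4·x·y - y^2, 2·x^2 - 2·x·y], [2·x + 2·y^2 - 4·y - 1, 4·x·y - 4·x]].
At the point, J = [[5.750, 15.000], [3.500, -6.000]] (det J = -87.000).
Solving J·Δ = −F gives Δ = (-0.586, -0.259).
Then the next iterate is (x, y)₁ = (2.414, 0.241).

(2.414, 0.241)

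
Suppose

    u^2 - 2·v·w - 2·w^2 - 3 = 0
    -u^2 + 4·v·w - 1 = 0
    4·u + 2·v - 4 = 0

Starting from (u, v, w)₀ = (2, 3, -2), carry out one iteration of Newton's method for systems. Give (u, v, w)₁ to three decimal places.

(-0.806, 3.611, -0.111)

At (2, 3, -2): F = (5.000, -29.000, 10.000).
Jacobian J = [[2·u, -2·w, -2·v - 4·w], [-2·u, 4·w, 4·v], [4, 2, 0]].
At the point, J = [[4.000, 4.000, 2.000], [-4.000, -8.000, 12.000], [4.000, 2.000, 0.000]] (det J = 144.000).
Solving J·Δ = −F gives Δ = (-2.806, 0.611, 1.889).
Then the next iterate is (u, v, w)₁ = (-0.806, 3.611, -0.111).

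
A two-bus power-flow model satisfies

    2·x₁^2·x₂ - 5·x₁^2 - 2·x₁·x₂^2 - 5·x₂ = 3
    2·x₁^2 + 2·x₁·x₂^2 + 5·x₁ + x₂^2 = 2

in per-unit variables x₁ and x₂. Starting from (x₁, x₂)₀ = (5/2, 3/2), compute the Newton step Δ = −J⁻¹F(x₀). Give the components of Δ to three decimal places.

(-2.987, 1.208)

At (5/2, 3/2): F = (-34.250, 36.500).
Jacobian J = [[4·x₁·x₂ - 10·x₁ - 2·x₂^2, 2·x₁^2 - 4·x₁·x₂ - 5], [4·x₁ + 2·x₂^2 + 5, 4·x₁·x₂ + 2·x₂]].
At the point, J = [[-14.500, -7.500], [19.500, 18.000]] (det J = -114.750).
Solving J·Δ = −F gives Δ = (-2.987, 1.208).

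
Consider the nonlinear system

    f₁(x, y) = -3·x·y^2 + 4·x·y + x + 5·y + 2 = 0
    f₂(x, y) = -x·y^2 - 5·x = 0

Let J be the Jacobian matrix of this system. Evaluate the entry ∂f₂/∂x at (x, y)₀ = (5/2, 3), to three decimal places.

-14.000

∂f₂/∂x = -y^2 - 5.
At (5/2, 3) this is -14.000.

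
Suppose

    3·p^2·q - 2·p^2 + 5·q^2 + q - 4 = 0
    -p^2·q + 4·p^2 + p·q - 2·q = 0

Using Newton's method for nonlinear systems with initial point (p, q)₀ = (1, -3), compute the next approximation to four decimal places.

At (1, -3): F = (27.0000, 10.0000).
Jacobian J = [[6·p·q - 4·p, 3·p^2 + 10·q + 1], [-2·p·q + 8·p + q, -p^2 + p - 2]].
At the point, J = [[-22.0000, -26.0000], [11.0000, -2.0000]] (det J = 330.0000).
Solving J·Δ = −F gives Δ = (-0.6242, 1.5667).
Then the next iterate is (p, q)₁ = (0.3758, -1.4333).

(0.3758, -1.4333)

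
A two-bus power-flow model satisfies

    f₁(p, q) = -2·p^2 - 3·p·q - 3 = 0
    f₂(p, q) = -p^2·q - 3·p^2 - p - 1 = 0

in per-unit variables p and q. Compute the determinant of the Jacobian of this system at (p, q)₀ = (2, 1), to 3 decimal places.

J = [[-4·p - 3·q, -3·p], [-2·p·q - 6·p - 1, -p^2]].
At the point, J = [[-11.000, -6.000], [-17.000, -4.000]].
det J = -58.000.

-58.000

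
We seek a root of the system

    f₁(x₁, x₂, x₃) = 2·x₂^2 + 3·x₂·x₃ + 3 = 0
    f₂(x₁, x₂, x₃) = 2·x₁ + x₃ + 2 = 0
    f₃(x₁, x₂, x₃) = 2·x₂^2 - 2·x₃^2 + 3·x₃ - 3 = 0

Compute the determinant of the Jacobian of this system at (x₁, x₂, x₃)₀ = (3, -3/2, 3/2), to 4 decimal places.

J = [[0, 4·x₂ + 3·x₃, 3·x₂], [2, 0, 1], [0, 4·x₂, -4·x₃ + 3]].
At the point, J = [[0.0000, -1.5000, -4.5000], [2.0000, 0.0000, 1.0000], [0.0000, -6.0000, -3.0000]].
det J = 45.0000.

45.0000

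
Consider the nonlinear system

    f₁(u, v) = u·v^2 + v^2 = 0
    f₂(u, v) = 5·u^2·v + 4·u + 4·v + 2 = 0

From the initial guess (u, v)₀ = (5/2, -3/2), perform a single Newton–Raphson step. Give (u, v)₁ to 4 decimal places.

(1.9436, -0.8692)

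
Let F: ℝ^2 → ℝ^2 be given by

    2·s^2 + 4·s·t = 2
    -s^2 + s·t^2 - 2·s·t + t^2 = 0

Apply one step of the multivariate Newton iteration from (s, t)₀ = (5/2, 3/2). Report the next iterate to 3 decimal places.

At (5/2, 3/2): F = (25.500, -5.875).
Jacobian J = [[4·s + 4·t, 4·s], [-2·s + t^2 - 2·t, 2·s·t - 2·s + 2·t]].
At the point, J = [[16.000, 10.000], [-5.750, 5.500]] (det J = 145.500).
Solving J·Δ = −F gives Δ = (-1.368, -0.362).
Then the next iterate is (s, t)₁ = (1.132, 1.138).

(1.132, 1.138)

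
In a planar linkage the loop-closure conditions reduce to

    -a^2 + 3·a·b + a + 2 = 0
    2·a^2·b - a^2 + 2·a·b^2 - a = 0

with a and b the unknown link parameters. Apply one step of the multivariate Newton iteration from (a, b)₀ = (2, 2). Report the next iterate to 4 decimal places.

(5.1429, -1.5714)

At (2, 2): F = (12.0000, 26.0000).
Jacobian J = [[-2·a + 3·b + 1, 3·a], [4·a·b - 2·a + 2·b^2 - 1, 2·a^2 + 4·a·b]].
At the point, J = [[3.0000, 6.0000], [19.0000, 24.0000]] (det J = -42.0000).
Solving J·Δ = −F gives Δ = (3.1429, -3.5714).
Then the next iterate is (a, b)₁ = (5.1429, -1.5714).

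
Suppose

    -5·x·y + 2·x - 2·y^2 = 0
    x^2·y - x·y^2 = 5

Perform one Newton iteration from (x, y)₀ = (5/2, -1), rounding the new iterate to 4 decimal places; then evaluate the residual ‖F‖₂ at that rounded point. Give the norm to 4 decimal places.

5.6217

At (5/2, -1): F = (15.5000, -13.7500).
Jacobian J = [[-5·y + 2, -5·x - 4·y], [2·x·y - y^2, x^2 - 2·x·y]].
At the point, J = [[7.0000, -8.5000], [-6.0000, 11.2500]] (det J = 27.7500).
Solving J·Δ = −F gives Δ = (-2.0721, 0.1171).
Then the next iterate is (x, y)₁ = (0.4279, -0.8829).
Re-evaluating at (0.4279, -0.8829): F = (1.185740, -5.495211), so ‖F‖₂ = 5.6217.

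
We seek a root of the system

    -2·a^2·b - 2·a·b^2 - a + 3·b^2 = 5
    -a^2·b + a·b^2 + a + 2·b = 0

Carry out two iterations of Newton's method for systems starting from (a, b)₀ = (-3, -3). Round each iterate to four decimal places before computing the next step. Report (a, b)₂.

(-2.1206, -0.7827)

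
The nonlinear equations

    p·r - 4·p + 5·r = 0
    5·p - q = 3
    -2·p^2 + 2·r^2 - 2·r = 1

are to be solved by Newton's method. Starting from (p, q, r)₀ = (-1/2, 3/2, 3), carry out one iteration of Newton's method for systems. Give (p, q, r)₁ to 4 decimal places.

(5.1711, 22.8553, 0.8158)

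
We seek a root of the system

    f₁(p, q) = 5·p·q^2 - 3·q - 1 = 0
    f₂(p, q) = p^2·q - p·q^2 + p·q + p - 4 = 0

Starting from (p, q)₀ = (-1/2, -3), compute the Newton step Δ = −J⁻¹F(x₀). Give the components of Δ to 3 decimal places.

(0.759, -1.637)

At (-1/2, -3): F = (-14.500, 0.750).
Jacobian J = [[5·q^2, 10·p·q - 3], [2·p·q - q^2 + q + 1, p^2 - 2·p·q + p]].
At the point, J = [[45.000, 12.000], [-8.000, -3.250]] (det J = -50.250).
Solving J·Δ = −F gives Δ = (0.759, -1.637).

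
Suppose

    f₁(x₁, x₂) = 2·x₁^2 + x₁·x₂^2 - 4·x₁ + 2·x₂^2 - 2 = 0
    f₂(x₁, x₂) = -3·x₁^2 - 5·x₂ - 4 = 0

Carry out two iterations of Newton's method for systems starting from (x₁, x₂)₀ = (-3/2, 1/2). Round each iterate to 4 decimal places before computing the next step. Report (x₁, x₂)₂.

(-0.2955, -0.7659)

At (-3/2, 1/2): F = (8.6250, -13.2500).
Jacobian J = [[4·x₁ + x₂^2 - 4, 2·x₁·x₂ + 4·x₂], [-6·x₁, -5]].
At the point, J = [[-9.7500, 0.5000], [9.0000, -5.0000]] (det J = 44.2500).
Solving J·Δ = −F gives Δ = (0.8249, -1.1653).
Then the next iterate is (x₁, x₂)₁ = (-0.6751, -0.6653).
Round to (-0.6751, -0.6653) and repeat: F = (2.198353, -2.040780), J = [[-6.257776, -1.762912], [4.0506, -5.0000]].
Δ = (0.3796, -0.1006), so (x₁, x₂)₂ = (-0.2955, -0.7659).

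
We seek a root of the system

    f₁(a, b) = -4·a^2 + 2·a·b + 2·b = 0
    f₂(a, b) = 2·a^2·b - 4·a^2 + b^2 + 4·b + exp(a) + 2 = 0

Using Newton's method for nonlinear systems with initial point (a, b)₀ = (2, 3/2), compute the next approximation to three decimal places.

At (2, 3/2): F = (-7.000, 13.63906).
Jacobian J = [[-8·a + 2·b, 2·a + 2], [4·a·b - 8·a + exp(a), 2·a^2 + 2·b + 4]].
At the point, J = [[-13.000, 6.000], [3.38906, 15.000]] (det J = -215.33434).
Solving J·Δ = −F gives Δ = (-0.868, -0.713).
Then the next iterate is (a, b)₁ = (1.132, 0.787).

(1.132, 0.787)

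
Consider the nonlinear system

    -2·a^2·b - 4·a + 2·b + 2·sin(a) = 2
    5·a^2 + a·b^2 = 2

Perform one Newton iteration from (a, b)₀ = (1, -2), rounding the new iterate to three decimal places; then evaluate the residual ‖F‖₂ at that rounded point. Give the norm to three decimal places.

35.485

At (1, -2): F = (-4.31706, 7.000).
Jacobian J = [[-4·a·b + 2·cos(a) - 4, -2·a^2 + 2], [10·a + b^2, 2·a·b]].
At the point, J = [[5.08060, 0.000], [14.000, -4.000]] (det J = -20.32242).
Solving J·Δ = −F gives Δ = (0.850, 4.724).
Then the next iterate is (a, b)₁ = (1.850, 2.724).
Re-evaluating at (1.850, 2.724): F = (-20.67523, 28.83983), so ‖F‖₂ = 35.485.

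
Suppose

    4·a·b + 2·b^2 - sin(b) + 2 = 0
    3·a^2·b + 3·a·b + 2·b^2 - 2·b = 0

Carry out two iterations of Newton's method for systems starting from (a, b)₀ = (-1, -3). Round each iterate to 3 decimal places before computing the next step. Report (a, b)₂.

At (-1, -3): F = (32.14112, 24.000).
Jacobian J = [[4·b, 4·a + 4·b - cos(b)], [6·a·b + 3·b, 3·a^2 + 3·a + 4·b - 2]].
At the point, J = [[-12.000, -15.01001], [9.000, -14.000]] (det J = 303.09007).
Solving J·Δ = −F gives Δ = (0.296, 1.905).
Then the next iterate is (a, b)₁ = (-0.704, -1.095).
Round to (-0.704, -1.095) and repeat: F = (8.37050, 5.27259), J = [[-4.380, -7.65405], [1.34028, -7.00515]].
Δ = (0.446, 0.838), so (a, b)₂ = (-0.258, -0.257).

(-0.258, -0.257)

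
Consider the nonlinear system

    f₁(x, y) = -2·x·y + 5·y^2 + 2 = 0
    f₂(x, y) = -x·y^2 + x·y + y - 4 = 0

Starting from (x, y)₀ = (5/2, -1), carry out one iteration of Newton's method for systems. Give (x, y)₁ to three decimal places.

At (5/2, -1): F = (12.000, -10.000).
Jacobian J = [[-2·y, -2·x + 10·y], [-y^2 + y, -2·x·y + x + 1]].
At the point, J = [[2.000, -15.000], [-2.000, 8.500]] (det J = -13.000).
Solving J·Δ = −F gives Δ = (-3.692, 0.308).
Then the next iterate is (x, y)₁ = (-1.192, -0.692).

(-1.192, -0.692)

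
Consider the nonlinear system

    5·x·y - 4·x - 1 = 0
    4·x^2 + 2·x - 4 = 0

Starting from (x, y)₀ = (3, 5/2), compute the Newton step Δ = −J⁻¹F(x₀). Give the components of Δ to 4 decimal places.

(-1.4615, -0.8051)

At (3, 5/2): F = (24.5000, 38.0000).
Jacobian J = [[5·y - 4, 5·x], [8·x + 2, 0]].
At the point, J = [[8.5000, 15.0000], [26.0000, 0.0000]] (det J = -390.0000).
Solving J·Δ = −F gives Δ = (-1.4615, -0.8051).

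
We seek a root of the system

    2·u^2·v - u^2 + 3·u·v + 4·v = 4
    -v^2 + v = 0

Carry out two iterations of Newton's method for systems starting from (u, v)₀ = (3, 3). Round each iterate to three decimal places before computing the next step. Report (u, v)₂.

(1.020, 1.246)

At (3, 3): F = (80.000, -6.000).
Jacobian J = [[4·u·v - 2·u + 3·v, 2·u^2 + 3·u + 4], [0, -2·v + 1]].
At the point, J = [[39.000, 31.000], [0.000, -5.000]] (det J = -195.000).
Solving J·Δ = −F gives Δ = (-1.097, -1.200).
Then the next iterate is (u, v)₁ = (1.903, 1.800).
Round to (1.903, 1.800) and repeat: F = (22.89186, -1.440), J = [[15.29560, 16.95182], [0.000, -2.600]].
Δ = (-0.883, -0.554), so (u, v)₂ = (1.020, 1.246).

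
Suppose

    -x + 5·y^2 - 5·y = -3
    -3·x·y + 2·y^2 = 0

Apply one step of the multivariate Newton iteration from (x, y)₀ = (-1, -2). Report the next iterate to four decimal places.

At (-1, -2): F = (34.0000, 2.0000).
Jacobian J = [[-1, 10·y - 5], [-3·y, -3·x + 4·y]].
At the point, J = [[-1.0000, -25.0000], [6.0000, -5.0000]] (det J = 155.0000).
Solving J·Δ = −F gives Δ = (0.7742, 1.3290).
Then the next iterate is (x, y)₁ = (-0.2258, -0.6710).

(-0.2258, -0.6710)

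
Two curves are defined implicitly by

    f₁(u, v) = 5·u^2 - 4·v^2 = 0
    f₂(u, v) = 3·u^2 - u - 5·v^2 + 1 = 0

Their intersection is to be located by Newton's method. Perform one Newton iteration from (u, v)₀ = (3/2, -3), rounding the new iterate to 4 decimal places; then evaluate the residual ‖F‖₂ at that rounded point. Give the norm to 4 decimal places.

11.2923

At (3/2, -3): F = (-24.7500, -38.7500).
Jacobian J = [[10·u, -8·v], [6·u - 1, -10·v]].
At the point, J = [[15.0000, 24.0000], [8.0000, 30.0000]] (det J = 258.0000).
Solving J·Δ = −F gives Δ = (-0.7267, 1.4855).
Then the next iterate is (u, v)₁ = (0.7733, -1.5145).
Re-evaluating at (0.7733, -1.5145): F = (-6.184877, -9.447873), so ‖F‖₂ = 11.2923.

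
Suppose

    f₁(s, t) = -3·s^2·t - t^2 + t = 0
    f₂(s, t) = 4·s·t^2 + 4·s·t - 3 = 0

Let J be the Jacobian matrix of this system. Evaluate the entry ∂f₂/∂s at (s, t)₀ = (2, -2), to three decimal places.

∂f₂/∂s = 4·t^2 + 4·t.
At (2, -2) this is 8.000.

8.000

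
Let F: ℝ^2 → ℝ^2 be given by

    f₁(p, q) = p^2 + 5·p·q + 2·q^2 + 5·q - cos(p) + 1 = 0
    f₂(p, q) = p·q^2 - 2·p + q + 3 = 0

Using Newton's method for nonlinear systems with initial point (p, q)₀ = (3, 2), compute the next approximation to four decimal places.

(0.0171, 1.6128)

At (3, 2): F = (58.989992, 11.0000).
Jacobian J = [[2·p + 5·q + sin(p), 5·p + 4·q + 5], [q^2 - 2, 2·p·q + 1]].
At the point, J = [[16.141120, 28.0000], [2.0000, 13.0000]] (det J = 153.834560).
Solving J·Δ = −F gives Δ = (-2.9829, -0.3872).
Then the next iterate is (p, q)₁ = (0.0171, 1.6128).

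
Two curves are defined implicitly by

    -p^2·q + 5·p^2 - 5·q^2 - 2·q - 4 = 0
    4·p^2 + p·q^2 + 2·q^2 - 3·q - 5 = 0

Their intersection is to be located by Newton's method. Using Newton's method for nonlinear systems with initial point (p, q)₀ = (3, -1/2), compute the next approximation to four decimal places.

(1.6540, -0.3613)

At (3, -1/2): F = (45.2500, 33.7500).
Jacobian J = [[-2·p·q + 10·p, -p^2 - 10·q - 2], [8·p + q^2, 2·p·q + 4·q - 3]].
At the point, J = [[33.0000, -6.0000], [24.2500, -8.0000]] (det J = -118.5000).
Solving J·Δ = −F gives Δ = (-1.3460, 0.1387).
Then the next iterate is (p, q)₁ = (1.6540, -0.3613).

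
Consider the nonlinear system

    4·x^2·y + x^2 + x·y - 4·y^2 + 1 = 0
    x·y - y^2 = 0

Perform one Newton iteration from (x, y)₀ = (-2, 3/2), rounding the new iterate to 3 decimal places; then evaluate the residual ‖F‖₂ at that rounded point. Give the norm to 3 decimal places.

5.793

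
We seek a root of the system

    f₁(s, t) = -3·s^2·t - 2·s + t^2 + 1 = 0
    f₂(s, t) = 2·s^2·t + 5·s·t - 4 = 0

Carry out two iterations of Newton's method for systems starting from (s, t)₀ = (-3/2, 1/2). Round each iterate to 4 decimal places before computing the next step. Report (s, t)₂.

(-4.5465, 0.0528)

At (-3/2, 1/2): F = (0.8750, -5.5000).
Jacobian J = [[-6·s·t - 2, -3·s^2 + 2·t], [4·s·t + 5·t, 2·s^2 + 5·s]].
At the point, J = [[2.5000, -5.7500], [-0.5000, -3.0000]] (det J = -10.3750).
Solving J·Δ = −F gives Δ = (-3.3012, -1.2831).
Then the next iterate is (s, t)₁ = (-4.8012, -0.7831).
Round to (-4.8012, -0.7831) and repeat: F = (65.370585, -21.304194), J = [[-24.558918, -70.720764], [11.123779, 22.097043]].
Δ = (0.2547, 0.8359), so (s, t)₂ = (-4.5465, 0.0528).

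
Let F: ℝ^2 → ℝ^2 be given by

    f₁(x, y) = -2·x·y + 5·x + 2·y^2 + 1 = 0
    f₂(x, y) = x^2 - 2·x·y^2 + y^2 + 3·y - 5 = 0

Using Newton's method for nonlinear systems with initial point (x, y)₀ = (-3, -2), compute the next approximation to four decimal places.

At (-3, -2): F = (-18.0000, 26.0000).
Jacobian J = [[-2·y + 5, -2·x + 4·y], [2·x - 2·y^2, -4·x·y + 2·y + 3]].
At the point, J = [[9.0000, -2.0000], [-14.0000, -25.0000]] (det J = -253.0000).
Solving J·Δ = −F gives Δ = (1.9842, -0.0711).
Then the next iterate is (x, y)₁ = (-1.0158, -2.0711).

(-1.0158, -2.0711)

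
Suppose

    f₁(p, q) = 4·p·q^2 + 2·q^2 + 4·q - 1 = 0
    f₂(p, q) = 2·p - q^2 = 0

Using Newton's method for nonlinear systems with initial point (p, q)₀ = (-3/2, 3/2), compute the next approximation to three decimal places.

At (-3/2, 3/2): F = (-4.000, -5.250).
Jacobian J = [[4·q^2, 8·p·q + 4·q + 4], [2, -2·q]].
At the point, J = [[9.000, -8.000], [2.000, -3.000]] (det J = -11.000).
Solving J·Δ = −F gives Δ = (-2.727, -3.568).
Then the next iterate is (p, q)₁ = (-4.227, -2.068).

(-4.227, -2.068)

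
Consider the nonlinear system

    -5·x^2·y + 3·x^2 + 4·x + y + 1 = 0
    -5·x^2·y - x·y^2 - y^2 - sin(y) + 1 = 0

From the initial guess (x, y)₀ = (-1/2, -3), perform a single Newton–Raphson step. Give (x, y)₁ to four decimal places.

(-0.4669, -2.8529)

At (-1/2, -3): F = (0.5000, 0.391120).
Jacobian J = [[-10·x·y + 6·x + 4, -5·x^2 + 1], [-10·x·y - y^2, -5·x^2 - 2·x·y - 2·y - cos(y)]].
At the point, J = [[-14.0000, -0.2500], [-24.0000, 2.739992]] (det J = -44.359895).
Solving J·Δ = −F gives Δ = (0.0331, 0.1471).
Then the next iterate is (x, y)₁ = (-0.4669, -2.8529).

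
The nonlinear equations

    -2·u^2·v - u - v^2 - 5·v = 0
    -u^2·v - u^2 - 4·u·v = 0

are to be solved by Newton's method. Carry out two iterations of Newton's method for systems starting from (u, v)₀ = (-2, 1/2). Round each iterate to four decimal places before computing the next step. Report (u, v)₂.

(-0.8291, 0.1880)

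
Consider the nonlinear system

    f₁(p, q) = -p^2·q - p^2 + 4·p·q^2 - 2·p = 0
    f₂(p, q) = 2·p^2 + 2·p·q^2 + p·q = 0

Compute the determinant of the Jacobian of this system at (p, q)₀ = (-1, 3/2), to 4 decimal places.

J = [[-2·p·q - 2·p + 4·q^2 - 2, -p^2 + 8·p·q], [4·p + 2·q^2 + q, 4·p·q + p]].
At the point, J = [[12.0000, -13.0000], [2.0000, -7.0000]].
det J = -58.0000.

-58.0000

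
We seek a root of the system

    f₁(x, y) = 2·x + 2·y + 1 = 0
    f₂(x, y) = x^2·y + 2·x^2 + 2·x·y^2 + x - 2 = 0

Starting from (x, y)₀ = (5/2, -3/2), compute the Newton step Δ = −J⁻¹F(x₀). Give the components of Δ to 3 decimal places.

(-1.672, 0.172)

At (5/2, -3/2): F = (3.000, 14.875).
Jacobian J = [[2, 2], [2·x·y + 4·x + 2·y^2 + 1, x^2 + 4·x·y]].
At the point, J = [[2.000, 2.000], [8.000, -8.750]] (det J = -33.500).
Solving J·Δ = −F gives Δ = (-1.672, 0.172).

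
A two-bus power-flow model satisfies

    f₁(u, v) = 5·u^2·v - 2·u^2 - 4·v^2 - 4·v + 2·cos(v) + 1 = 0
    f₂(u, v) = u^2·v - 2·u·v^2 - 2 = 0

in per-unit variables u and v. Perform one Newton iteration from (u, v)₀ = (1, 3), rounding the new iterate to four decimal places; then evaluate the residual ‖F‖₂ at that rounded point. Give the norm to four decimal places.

At (1, 3): F = (-35.979985, -17.0000).
Jacobian J = [[10·u·v - 4·u, 5·u^2 - 8·v - 2·sin(v) - 4], [2·u·v - 2·v^2, u^2 - 4·u·v]].
At the point, J = [[26.0000, -23.282240], [-12.0000, -11.0000]] (det J = -565.386880).
Solving J·Δ = −F gives Δ = (0.0000, -1.5454).
Then the next iterate is (u, v)₁ = (1.0000, 1.4546).
Re-evaluating at (1.0000, 1.4546): F = (-7.776975, -4.777122), so ‖F‖₂ = 9.1270.

9.1270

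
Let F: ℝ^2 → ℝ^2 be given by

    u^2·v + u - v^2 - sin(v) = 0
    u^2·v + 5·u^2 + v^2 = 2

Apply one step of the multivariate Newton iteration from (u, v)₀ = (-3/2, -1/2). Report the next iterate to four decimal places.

(-0.8496, -0.1756)

At (-3/2, -1/2): F = (-2.395574, 8.3750).
Jacobian J = [[2·u·v + 1, u^2 - 2·v - cos(v)], [2·u·v + 10·u, u^2 + 2·v]].
At the point, J = [[2.5000, 2.372417], [-13.5000, 1.2500]] (det J = 35.152635).
Solving J·Δ = −F gives Δ = (0.6504, 0.3244).
Then the next iterate is (u, v)₁ = (-0.8496, -0.1756).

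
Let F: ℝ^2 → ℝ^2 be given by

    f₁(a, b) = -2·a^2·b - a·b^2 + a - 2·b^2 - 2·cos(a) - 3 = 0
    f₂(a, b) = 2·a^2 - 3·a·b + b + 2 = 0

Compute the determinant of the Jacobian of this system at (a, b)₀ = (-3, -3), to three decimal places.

J = [[-4·a·b - b^2 + 2·sin(a) + 1, -2·a^2 - 2·a·b - 4·b], [4·a - 3·b, -3·a + 1]].
At the point, J = [[-44.28224, -24.000], [-3.000, 10.000]].
det J = -514.822.

-514.822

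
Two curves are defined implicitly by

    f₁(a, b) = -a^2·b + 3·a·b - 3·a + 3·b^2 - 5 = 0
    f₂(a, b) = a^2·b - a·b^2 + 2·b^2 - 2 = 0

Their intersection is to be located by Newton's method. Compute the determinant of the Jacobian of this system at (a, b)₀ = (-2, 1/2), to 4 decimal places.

J = [[-2·a·b + 3·b - 3, -a^2 + 3·a + 6·b], [2·a·b - b^2, a^2 - 2·a·b + 4·b]].
At the point, J = [[0.5000, -7.0000], [-2.2500, 8.0000]].
det J = -11.7500.

-11.7500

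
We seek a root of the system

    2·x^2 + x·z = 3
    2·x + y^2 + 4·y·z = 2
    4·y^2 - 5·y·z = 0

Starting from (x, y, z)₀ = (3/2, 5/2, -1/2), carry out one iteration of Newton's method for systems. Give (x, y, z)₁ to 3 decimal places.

(1.310, 1.220, -0.303)

At (3/2, 5/2, -1/2): F = (0.750, 2.250, 31.250).
Jacobian J = [[4·x + z, 0, x], [2, 2·y + 4·z, 4·y], [0, 8·y - 5·z, -5·y]].
At the point, J = [[5.500, 0.000, 1.500], [2.000, 3.000, 10.000], [0.000, 22.500, -12.500]] (det J = -1376.250).
Solving J·Δ = −F gives Δ = (-0.190, -1.280, 0.197).
Then the next iterate is (x, y, z)₁ = (1.310, 1.220, -0.303).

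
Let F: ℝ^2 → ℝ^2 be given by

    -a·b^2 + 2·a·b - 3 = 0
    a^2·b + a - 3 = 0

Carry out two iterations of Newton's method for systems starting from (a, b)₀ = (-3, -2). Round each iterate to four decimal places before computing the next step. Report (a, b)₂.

(0.1338, -1.9936)

At (-3, -2): F = (21.0000, -24.0000).
Jacobian J = [[-b^2 + 2·b, -2·a·b + 2·a], [2·a·b + 1, a^2]].
At the point, J = [[-8.0000, -18.0000], [13.0000, 9.0000]] (det J = 162.0000).
Solving J·Δ = −F gives Δ = (1.5000, 0.5000).
Then the next iterate is (a, b)₁ = (-1.5000, -1.5000).
Round to (-1.5000, -1.5000) and repeat: F = (4.8750, -7.8750), J = [[-5.2500, -7.5000], [5.5000, 2.2500]].
Δ = (1.6338, -0.4936), so (a, b)₂ = (0.1338, -1.9936).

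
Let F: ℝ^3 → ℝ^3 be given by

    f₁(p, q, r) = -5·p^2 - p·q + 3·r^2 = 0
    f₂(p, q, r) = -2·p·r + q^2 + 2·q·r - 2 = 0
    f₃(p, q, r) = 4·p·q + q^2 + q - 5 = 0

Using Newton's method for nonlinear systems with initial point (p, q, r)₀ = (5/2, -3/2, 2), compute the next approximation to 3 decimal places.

At (5/2, -3/2, 2): F = (-15.500, -15.750, -19.250).
Jacobian J = [[-10·p - q, -p, 6·r], [-2·r, 2·q + 2·r, -2·p + 2·q], [4·q, 4·p + 2·q + 1, 0]].
At the point, J = [[-23.500, -2.500, 12.000], [-4.000, 1.000, -8.000], [-6.000, 8.000, 0.000]] (det J = -1936.000).
Solving J·Δ = −F gives Δ = (-1.373, 1.377, -1.110).
Then the next iterate is (p, q, r)₁ = (1.127, -0.123, 0.890).

(1.127, -0.123, 0.890)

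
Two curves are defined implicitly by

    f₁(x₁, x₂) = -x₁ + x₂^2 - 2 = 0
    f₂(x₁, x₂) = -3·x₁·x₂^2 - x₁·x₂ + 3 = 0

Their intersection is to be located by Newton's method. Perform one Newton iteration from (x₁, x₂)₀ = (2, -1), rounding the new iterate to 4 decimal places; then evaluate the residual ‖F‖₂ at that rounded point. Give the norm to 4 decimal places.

4.1928

At (2, -1): F = (-3.0000, -1.0000).
Jacobian J = [[-1, 2·x₂], [-3·x₂^2 - x₂, -6·x₁·x₂ - x₁]].
At the point, J = [[-1.0000, -2.0000], [-2.0000, 10.0000]] (det J = -14.0000).
Solving J·Δ = −F gives Δ = (-2.2857, -0.3571).
Then the next iterate is (x₁, x₂)₁ = (-0.2857, -1.3571).
Re-evaluating at (-0.2857, -1.3571): F = (0.127420, 4.190815), so ‖F‖₂ = 4.1928.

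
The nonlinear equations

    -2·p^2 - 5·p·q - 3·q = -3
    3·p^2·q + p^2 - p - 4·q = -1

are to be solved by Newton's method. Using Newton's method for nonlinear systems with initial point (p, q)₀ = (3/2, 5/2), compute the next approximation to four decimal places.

At (3/2, 5/2): F = (-27.7500, 8.6250).
Jacobian J = [[-4·p - 5·q, -5·p - 3], [6·p·q + 2·p - 1, 3·p^2 - 4]].
At the point, J = [[-18.5000, -10.5000], [24.5000, 2.7500]] (det J = 206.3750).
Solving J·Δ = −F gives Δ = (-0.0690, -2.5212).
Then the next iterate is (p, q)₁ = (1.4310, -0.0212).

(1.4310, -0.0212)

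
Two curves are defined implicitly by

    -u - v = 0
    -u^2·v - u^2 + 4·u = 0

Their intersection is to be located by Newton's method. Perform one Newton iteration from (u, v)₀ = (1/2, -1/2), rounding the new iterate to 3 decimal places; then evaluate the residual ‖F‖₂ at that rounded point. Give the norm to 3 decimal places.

At (1/2, -1/2): F = (0.000, 1.875).
Jacobian J = [[-1, -1], [-2·u·v - 2·u + 4, -u^2]].
At the point, J = [[-1.000, -1.000], [3.500, -0.250]] (det J = 3.750).
Solving J·Δ = −F gives Δ = (-0.500, 0.500).
Then the next iterate is (u, v)₁ = (0.000, 0.000).
Re-evaluating at (0.000, 0.000): F = (0.000, 0.000), so ‖F‖₂ = 0.000.

0.000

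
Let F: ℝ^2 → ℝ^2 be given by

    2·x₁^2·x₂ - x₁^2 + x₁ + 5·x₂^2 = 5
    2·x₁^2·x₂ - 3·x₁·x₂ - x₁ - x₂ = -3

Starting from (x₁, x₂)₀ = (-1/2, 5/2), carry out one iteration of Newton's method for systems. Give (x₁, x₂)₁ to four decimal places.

(-0.1300, 1.4945)

At (-1/2, 5/2): F = (26.7500, 6.0000).
Jacobian J = [[4·x₁·x₂ - 2·x₁ + 1, 2·x₁^2 + 10·x₂], [4·x₁·x₂ - 3·x₂ - 1, 2·x₁^2 - 3·x₁ - 1]].
At the point, J = [[-3.0000, 25.5000], [-13.5000, 1.0000]] (det J = 341.2500).
Solving J·Δ = −F gives Δ = (0.3700, -1.0055).
Then the next iterate is (x₁, x₂)₁ = (-0.1300, 1.4945).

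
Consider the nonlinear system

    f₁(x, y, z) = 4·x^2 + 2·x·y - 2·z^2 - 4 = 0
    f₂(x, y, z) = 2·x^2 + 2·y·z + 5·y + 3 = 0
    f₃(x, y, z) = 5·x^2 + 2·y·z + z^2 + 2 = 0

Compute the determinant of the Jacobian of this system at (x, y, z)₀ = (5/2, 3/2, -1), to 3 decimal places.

152.000

J = [[8·x + 2·y, 2·x, -4·z], [4·x, 2·z + 5, 2·y], [10·x, 2·z, 2·y + 2·z]].
At the point, J = [[23.000, 5.000, 4.000], [10.000, 3.000, 3.000], [25.000, -2.000, 1.000]].
det J = 152.000.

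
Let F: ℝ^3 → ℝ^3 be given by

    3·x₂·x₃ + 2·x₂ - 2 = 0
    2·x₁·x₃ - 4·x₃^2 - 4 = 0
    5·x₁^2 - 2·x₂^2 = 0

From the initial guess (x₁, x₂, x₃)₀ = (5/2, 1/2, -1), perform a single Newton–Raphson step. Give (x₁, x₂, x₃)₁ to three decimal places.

At (5/2, 1/2, -1): F = (-2.500, -13.000, 30.750).
Jacobian J = [[0, 3·x₃ + 2, 3·x₂], [2·x₃, 0, 2·x₁ - 8·x₃], [10·x₁, -4·x₂, 0]].
At the point, J = [[0.000, -1.000, 1.500], [-2.000, 0.000, 13.000], [25.000, -2.000, 0.000]] (det J = -319.000).
Solving J·Δ = −F gives Δ = (-1.335, -1.308, 0.795).
Then the next iterate is (x₁, x₂, x₃)₁ = (1.165, -0.808, -0.205).

(1.165, -0.808, -0.205)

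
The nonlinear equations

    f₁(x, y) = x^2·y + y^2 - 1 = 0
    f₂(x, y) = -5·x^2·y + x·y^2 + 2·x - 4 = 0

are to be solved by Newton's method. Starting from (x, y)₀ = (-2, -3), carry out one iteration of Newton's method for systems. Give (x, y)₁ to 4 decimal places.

At (-2, -3): F = (-4.0000, 34.0000).
Jacobian J = [[2·x·y, x^2 + 2·y], [-10·x·y + y^2 + 2, -5·x^2 + 2·x·y]].
At the point, J = [[12.0000, -2.0000], [-49.0000, -8.0000]] (det J = -194.0000).
Solving J·Δ = −F gives Δ = (0.5155, 1.0928).
Then the next iterate is (x, y)₁ = (-1.4845, -1.9072).

(-1.4845, -1.9072)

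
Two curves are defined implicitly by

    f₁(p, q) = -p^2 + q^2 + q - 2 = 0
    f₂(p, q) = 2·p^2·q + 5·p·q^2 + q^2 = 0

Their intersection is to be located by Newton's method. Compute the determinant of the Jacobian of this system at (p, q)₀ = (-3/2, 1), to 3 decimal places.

J = [[-2·p, 2·q + 1], [4·p·q + 5·q^2, 2·p^2 + 10·p·q + 2·q]].
At the point, J = [[3.000, 3.000], [-1.000, -8.500]].
det J = -22.500.

-22.500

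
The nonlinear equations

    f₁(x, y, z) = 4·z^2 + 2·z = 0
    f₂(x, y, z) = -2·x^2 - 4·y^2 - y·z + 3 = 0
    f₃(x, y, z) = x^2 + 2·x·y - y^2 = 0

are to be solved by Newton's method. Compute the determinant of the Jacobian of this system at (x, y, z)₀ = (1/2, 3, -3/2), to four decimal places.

J = [[0, 0, 8·z + 2], [-4·x, -8·y - z, -y], [2·x + 2·y, 2·x - 2·y, 0]].
At the point, J = [[0.0000, 0.0000, -10.0000], [-2.0000, -22.5000, -3.0000], [7.0000, -5.0000, 0.0000]].
det J = -1675.0000.

-1675.0000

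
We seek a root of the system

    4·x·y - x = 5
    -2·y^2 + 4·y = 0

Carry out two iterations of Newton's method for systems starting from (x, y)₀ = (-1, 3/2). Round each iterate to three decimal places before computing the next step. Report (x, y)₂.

At (-1, 3/2): F = (-10.000, 1.500).
Jacobian J = [[4·y - 1, 4·x], [0, -4·y + 4]].
At the point, J = [[5.000, -4.000], [0.000, -2.000]] (det J = -10.000).
Solving J·Δ = −F gives Δ = (2.600, 0.750).
Then the next iterate is (x, y)₁ = (1.600, 2.250).
Round to (1.600, 2.250) and repeat: F = (7.800, -1.125), J = [[8.000, 6.400], [0.000, -5.000]].
Δ = (-0.795, -0.225), so (x, y)₂ = (0.805, 2.025).

(0.805, 2.025)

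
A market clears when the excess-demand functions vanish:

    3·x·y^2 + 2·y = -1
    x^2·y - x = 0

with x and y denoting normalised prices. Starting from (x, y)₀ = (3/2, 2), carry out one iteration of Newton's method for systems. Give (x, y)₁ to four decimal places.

At (3/2, 2): F = (23.0000, 3.0000).
Jacobian J = [[3·y^2, 6·x·y + 2], [2·x·y - 1, x^2]].
At the point, J = [[12.0000, 20.0000], [5.0000, 2.2500]] (det J = -73.0000).
Solving J·Δ = −F gives Δ = (-0.1130, -1.0822).
Then the next iterate is (x, y)₁ = (1.3870, 0.9178).

(1.3870, 0.9178)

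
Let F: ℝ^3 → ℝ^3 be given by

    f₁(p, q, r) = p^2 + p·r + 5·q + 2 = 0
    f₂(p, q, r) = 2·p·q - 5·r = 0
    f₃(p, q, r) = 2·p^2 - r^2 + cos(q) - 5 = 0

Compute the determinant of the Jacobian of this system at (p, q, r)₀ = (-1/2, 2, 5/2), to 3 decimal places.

153.499

J = [[2·p + r, 5, p], [2·q, 2·p, -5], [4·p, -sin(q), -2·r]].
At the point, J = [[1.500, 5.000, -0.500], [4.000, -1.000, -5.000], [-2.000, -0.90930, -5.000]].
det J = 153.499.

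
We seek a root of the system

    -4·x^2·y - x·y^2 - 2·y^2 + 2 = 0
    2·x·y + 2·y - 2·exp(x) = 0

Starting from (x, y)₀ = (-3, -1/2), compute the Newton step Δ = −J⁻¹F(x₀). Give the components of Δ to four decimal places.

(1.2848, 0.1219)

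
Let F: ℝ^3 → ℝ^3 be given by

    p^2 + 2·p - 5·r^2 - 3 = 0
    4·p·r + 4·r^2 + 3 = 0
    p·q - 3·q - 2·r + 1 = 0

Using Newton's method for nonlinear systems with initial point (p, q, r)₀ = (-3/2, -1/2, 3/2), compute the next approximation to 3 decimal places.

At (-3/2, -1/2, 3/2): F = (-15.000, 3.000, 0.250).
Jacobian J = [[2·p + 2, 0, -10·r], [4·r, 0, 4·p + 8·r], [q, p - 3, -2]].
At the point, J = [[-1.000, 0.000, -15.000], [6.000, 0.000, 6.000], [-0.500, -4.500, -2.000]] (det J = 378.000).
Solving J·Δ = −F gives Δ = (0.536, 0.456, -1.036).
Then the next iterate is (p, q, r)₁ = (-0.964, -0.044, 0.464).

(-0.964, -0.044, 0.464)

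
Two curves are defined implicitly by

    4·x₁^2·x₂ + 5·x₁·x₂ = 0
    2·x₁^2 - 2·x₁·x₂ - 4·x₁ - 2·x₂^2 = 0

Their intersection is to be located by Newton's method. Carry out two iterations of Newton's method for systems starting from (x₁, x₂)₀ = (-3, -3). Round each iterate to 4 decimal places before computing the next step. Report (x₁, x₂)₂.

At (-3, -3): F = (-63.0000, -6.0000).
Jacobian J = [[8·x₁·x₂ + 5·x₂, 4·x₁^2 + 5·x₁], [4·x₁ - 2·x₂ - 4, -2·x₁ - 4·x₂]].
At the point, J = [[57.0000, 21.0000], [-10.0000, 18.0000]] (det J = 1236.0000).
Solving J·Δ = −F gives Δ = (0.8155, 0.7864).
Then the next iterate is (x₁, x₂)₁ = (-2.1845, -2.2136).
Round to (-2.1845, -2.2136) and repeat: F = (-18.075507, -1.189188), J = [[27.616874, 8.165661], [-8.3108, 13.2234]].
Δ = (0.5295, 0.4227), so (x₁, x₂)₂ = (-1.6550, -1.7909).

(-1.6550, -1.7909)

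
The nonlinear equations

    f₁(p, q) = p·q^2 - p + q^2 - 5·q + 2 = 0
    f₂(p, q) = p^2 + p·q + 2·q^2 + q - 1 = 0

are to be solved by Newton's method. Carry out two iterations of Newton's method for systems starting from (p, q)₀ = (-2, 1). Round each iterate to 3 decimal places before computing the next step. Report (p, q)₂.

(-0.539, 0.553)

At (-2, 1): F = (-2.000, 4.000).
Jacobian J = [[q^2 - 1, 2·p·q + 2·q - 5], [2·p + q, p + 4·q + 1]].
At the point, J = [[0.000, -7.000], [-3.000, 3.000]] (det J = -21.000).
Solving J·Δ = −F gives Δ = (1.048, -0.286).
Then the next iterate is (p, q)₁ = (-0.952, 0.714).
Round to (-0.952, 0.714) and repeat: F = (-0.59353, 0.96017), J = [[-0.49020, -4.93146], [-1.190, 2.904]].
Δ = (0.413, -0.161), so (p, q)₂ = (-0.539, 0.553).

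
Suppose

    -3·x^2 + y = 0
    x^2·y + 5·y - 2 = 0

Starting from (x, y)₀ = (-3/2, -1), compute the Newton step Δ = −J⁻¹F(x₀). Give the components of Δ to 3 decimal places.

At (-3/2, -1): F = (-7.750, -9.250).
Jacobian J = [[-6·x, 1], [2·x·y, x^2 + 5]].
At the point, J = [[9.000, 1.000], [3.000, 7.250]] (det J = 62.250).
Solving J·Δ = −F gives Δ = (0.754, 0.964).

(0.754, 0.964)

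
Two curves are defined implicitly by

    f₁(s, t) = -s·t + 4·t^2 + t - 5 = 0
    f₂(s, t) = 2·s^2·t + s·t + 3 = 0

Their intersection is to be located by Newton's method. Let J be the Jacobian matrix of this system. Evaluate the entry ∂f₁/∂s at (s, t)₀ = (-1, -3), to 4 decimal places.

∂f₁/∂s = -t.
At (-1, -3) this is 3.0000.

3.0000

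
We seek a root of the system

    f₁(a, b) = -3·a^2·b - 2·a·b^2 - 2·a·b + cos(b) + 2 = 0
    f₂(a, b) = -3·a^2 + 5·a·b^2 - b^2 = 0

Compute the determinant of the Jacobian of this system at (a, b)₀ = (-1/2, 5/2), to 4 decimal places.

15.6852

J = [[-6·a·b - 2·b^2 - 2·b, -3·a^2 - 4·a·b - 2·a - sin(b)], [-6·a + 5·b^2, 10·a·b - 2·b]].
At the point, J = [[-10.0000, 4.651528], [34.2500, -17.5000]].
det J = 15.6852.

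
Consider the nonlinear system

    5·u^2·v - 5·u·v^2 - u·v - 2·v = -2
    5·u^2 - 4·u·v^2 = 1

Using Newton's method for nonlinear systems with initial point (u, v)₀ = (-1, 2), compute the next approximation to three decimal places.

At (-1, 2): F = (30.000, 20.000).
Jacobian J = [[10·u·v - 5·v^2 - v, 5·u^2 - 10·u·v - u - 2], [10·u - 4·v^2, -8·u·v]].
At the point, J = [[-42.000, 24.000], [-26.000, 16.000]] (det J = -48.000).
Solving J·Δ = −F gives Δ = (0.000, -1.250).
Then the next iterate is (u, v)₁ = (-1.000, 0.750).

(-1.000, 0.750)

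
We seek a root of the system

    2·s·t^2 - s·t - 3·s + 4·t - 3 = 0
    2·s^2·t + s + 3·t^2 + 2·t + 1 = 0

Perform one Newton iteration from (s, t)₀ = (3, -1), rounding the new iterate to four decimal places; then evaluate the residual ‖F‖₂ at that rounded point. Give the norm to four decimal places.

6.5054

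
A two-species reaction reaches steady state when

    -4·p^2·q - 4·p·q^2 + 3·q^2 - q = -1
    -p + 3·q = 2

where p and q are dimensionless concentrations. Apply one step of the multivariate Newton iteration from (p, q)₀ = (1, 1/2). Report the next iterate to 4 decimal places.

At (1, 1/2): F = (-1.7500, -1.5000).
Jacobian J = [[-8·p·q - 4·q^2, -4·p^2 - 8·p·q + 6·q - 1], [-1, 3]].
At the point, J = [[-5.0000, -6.0000], [-1.0000, 3.0000]] (det J = -21.0000).
Solving J·Δ = −F gives Δ = (-0.6786, 0.2738).
Then the next iterate is (p, q)₁ = (0.3214, 0.7738).

(0.3214, 0.7738)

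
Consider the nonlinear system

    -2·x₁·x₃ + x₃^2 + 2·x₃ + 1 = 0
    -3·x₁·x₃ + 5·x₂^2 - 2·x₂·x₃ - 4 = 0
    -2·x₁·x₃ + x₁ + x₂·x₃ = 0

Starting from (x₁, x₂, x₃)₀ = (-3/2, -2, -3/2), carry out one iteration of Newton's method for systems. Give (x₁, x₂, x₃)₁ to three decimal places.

(-0.646, -1.161, -0.655)

At (-3/2, -2, -3/2): F = (-4.250, 3.250, -3.000).
Jacobian J = [[-2·x₃, 0, -2·x₁ + 2·x₃ + 2], [-3·x₃, 10·x₂ - 2·x₃, -3·x₁ - 2·x₂], [-2·x₃ + 1, x₃, -2·x₁ + x₂]].
At the point, J = [[3.000, 0.000, 2.000], [4.500, -17.000, 8.500], [4.000, -1.500, 1.000]] (det J = 109.750).
Solving J·Δ = −F gives Δ = (0.854, 0.839, 0.845).
Then the next iterate is (x₁, x₂, x₃)₁ = (-0.646, -1.161, -0.655).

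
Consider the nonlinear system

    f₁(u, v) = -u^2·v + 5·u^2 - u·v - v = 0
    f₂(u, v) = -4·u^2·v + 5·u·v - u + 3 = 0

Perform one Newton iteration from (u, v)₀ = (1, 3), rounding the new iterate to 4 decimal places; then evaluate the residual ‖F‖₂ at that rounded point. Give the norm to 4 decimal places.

1.8662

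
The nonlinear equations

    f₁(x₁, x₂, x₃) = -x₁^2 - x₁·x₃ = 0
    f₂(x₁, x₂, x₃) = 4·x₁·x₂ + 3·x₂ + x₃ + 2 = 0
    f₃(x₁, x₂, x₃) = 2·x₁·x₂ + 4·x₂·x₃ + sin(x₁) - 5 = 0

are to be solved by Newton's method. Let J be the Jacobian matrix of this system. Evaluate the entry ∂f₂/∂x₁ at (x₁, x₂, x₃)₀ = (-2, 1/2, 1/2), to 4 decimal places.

2.0000

∂f₂/∂x₁ = 4·x₂.
At (-2, 1/2, 1/2) this is 2.0000.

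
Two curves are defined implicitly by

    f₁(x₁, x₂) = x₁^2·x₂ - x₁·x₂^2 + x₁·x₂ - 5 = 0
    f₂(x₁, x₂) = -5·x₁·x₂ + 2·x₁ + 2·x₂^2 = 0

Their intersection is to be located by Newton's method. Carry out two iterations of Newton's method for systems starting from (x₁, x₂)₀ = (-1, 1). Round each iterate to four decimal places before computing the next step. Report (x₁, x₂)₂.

At (-1, 1): F = (-4.0000, 5.0000).
Jacobian J = [[2·x₁·x₂ - x₂^2 + x₂, x₁^2 - 2·x₁·x₂ + x₁], [-5·x₂ + 2, -5·x₁ + 4·x₂]].
At the point, J = [[-2.0000, 2.0000], [-3.0000, 9.0000]] (det J = -12.0000).
Solving J·Δ = −F gives Δ = (-3.8333, -1.8333).
Then the next iterate is (x₁, x₂)₁ = (-4.8333, -0.8333).
Round to (-4.8333, -0.8333) and repeat: F = (-17.082767, -28.415767), J = [[6.527489, 10.472311], [6.1665, 20.8333]].
Δ = (0.8166, 1.1223), so (x₁, x₂)₂ = (-4.0167, 0.2890).

(-4.0167, 0.2890)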